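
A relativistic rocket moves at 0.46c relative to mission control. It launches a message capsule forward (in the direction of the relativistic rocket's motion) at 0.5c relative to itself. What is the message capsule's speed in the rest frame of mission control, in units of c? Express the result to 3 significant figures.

In units of c, u = (u' + v)/(1 + u'v) with u' = 0.5 and v = 0.46.
Numerator: 0.5 + 0.46 = 0.96. Denominator: 1 + (0.5)(0.46) = 1.23.
u = 0.96/1.23 = 0.78049, so the speed is 0.780c.

0.780c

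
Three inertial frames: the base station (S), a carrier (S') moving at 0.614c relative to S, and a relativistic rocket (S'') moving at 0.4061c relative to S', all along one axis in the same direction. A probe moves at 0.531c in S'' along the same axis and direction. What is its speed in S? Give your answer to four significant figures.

0.9400c

Apply u = (u'+v)/(1+u'v) twice. Probe in the carrier frame: (0.531+0.4061)/(1+0.531·0.4061) = 0.9371/1.2156391 = 0.77087c.
That velocity, transformed to the rest frame of the base station: (0.77087+0.614)/(1+0.77087·0.614) = 1.38487/1.47331418 = 0.93997c.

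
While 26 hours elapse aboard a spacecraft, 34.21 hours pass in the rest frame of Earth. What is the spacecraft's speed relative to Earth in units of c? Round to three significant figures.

γ = Δt/Δτ = 34.21/26 = 1.3158.
β = √(1 − 1/γ²) = √(1 − 0.577591) = √0.422409 = 0.650.

0.650c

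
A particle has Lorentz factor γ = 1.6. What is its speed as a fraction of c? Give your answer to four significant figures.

β = √(1 − 1/γ²) = √(1 − 1/2.56) = √0.609375 = 0.7806.

0.7806c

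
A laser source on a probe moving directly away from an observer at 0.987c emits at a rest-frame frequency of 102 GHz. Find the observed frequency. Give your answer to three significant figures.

Relativistic Doppler (source moving away): f_obs = f_src · √((1−β)/(1+β)).
With β = 0.987: factor = √(0.013/1.987) = 0.080886.
f_obs = 102 × 0.080886 = 8.25 GHz.

8.25 GHz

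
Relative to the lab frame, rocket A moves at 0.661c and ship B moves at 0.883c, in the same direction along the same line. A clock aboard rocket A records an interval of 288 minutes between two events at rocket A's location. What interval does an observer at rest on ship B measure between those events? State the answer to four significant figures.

Speed of rocket A in ship B's frame: u = (v_A − v_B)/(1 − v_A v_B/c²) = (0.661 − 0.883)/(1 − 0.661×0.883) = −0.222/0.416337 = −0.53322; |u| = 0.53322c.
γ for this relative speed: γ = 1/√(1 − 0.284324) = 1.1821.
Rocket A's interval is proper; time dilation gives Δt_B = γΔτ = 1.1821 × 288 minutes = 340.4 minutes.

340.4 minutes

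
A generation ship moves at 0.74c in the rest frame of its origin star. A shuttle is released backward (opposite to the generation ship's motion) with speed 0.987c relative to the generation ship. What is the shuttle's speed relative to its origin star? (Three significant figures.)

In units of c, u = (u' + v)/(1 + u'v) with u' = −0.987 and v = 0.74.
Numerator: −0.987 + 0.74 = −0.247. Denominator: 1 + (−0.987)(0.74) = 0.26962.
u = −0.247/0.26962 = −0.9161, so the speed is 0.916c.

0.916c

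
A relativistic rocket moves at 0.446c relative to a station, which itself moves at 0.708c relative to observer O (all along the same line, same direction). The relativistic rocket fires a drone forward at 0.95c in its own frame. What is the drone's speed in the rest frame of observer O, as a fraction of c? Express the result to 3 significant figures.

Compose velocities in two stages. Stage 1 (into S'): u₁ = (0.95+0.446)/(1+0.95×0.446) = 0.98054.
Stage 2 (into S): u = (0.98054+0.708)/(1+0.98054×0.708) = 0.99665, so the speed is 0.997c.

0.997c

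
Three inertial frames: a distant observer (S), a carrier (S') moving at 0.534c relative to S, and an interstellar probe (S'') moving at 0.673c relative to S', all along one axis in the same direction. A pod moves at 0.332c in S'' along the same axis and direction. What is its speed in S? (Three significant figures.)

Apply u = (u'+v)/(1+u'v) twice. Pod in the carrier frame: (0.332+0.673)/(1+0.332·0.673) = 1.005/1.223436 = 0.82146c.
That velocity, transformed to the rest frame of a distant observer: (0.82146+0.534)/(1+0.82146·0.534) = 1.35546/1.43865964 = 0.94217c.

0.942c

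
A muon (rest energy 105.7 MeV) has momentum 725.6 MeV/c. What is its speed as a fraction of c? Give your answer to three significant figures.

βγ = pc/(mc²) = 725.6/105.7 = 6.8647.
Since γ² = 1 + (βγ)² = 48.1241, γ = √48.1241 = 6.93715, and β = (βγ)/γ = 6.8647/6.93715 = 0.990.

0.990c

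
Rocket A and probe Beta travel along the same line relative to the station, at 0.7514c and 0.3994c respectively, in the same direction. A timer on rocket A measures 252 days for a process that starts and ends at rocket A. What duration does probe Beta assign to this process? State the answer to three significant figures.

292 days

Transform rocket A's velocity into probe Beta's frame: (0.7514 − 0.3994)/(1 − 0.7514·0.3994) = 0.352/0.69989084, so the relative speed is 0.50294c.
At |u| = 0.50294c, γ = (1 − 0.252949)^(−1/2) = 1.157.
Rocket A's interval is proper; time dilation gives Δt_B = γΔτ = 1.157 × 252 days = 292 days.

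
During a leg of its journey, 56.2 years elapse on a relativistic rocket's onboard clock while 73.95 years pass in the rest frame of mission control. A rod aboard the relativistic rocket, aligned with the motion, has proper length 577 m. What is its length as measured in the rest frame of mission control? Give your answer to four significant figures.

The time-dilation ratio gives γ = 73.95/56.2 = 1.31584.
L = L₀/γ = 577/1.31584 = 438.5 m.

438.5 m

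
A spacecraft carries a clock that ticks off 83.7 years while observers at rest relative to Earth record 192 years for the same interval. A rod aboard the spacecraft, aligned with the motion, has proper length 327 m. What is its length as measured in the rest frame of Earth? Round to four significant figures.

142.6 m

The time-dilation ratio gives γ = 192/83.7 = 2.29391.
L = L₀/γ = 327/2.29391 = 142.6 m.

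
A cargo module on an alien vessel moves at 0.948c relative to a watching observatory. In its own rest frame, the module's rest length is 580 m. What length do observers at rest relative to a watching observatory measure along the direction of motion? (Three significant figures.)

γ = 1/√(1 − β²) = 1/√(1 − 0.898704) = 1/√0.101296 = 1/0.31827 = 3.142.
Along the direction of motion the measured length is L₀/γ = 580/3.142 = 185 m.

185 m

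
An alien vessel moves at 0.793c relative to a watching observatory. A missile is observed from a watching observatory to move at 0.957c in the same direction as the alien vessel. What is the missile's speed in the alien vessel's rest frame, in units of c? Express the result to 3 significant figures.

Transform to the alien vessel's frame: u' = (u − v)/(1 − uv/c²).
u' = (0.957 − 0.793)/(1 − 0.957×0.793) = 0.164/0.241099 = 0.68022.
Speed in the alien vessel's frame: 0.680c (in the same direction).

0.680c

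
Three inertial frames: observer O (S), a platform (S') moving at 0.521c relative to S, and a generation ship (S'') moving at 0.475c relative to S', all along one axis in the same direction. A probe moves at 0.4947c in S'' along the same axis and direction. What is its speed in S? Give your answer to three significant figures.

0.927c

Compose velocities in two stages. Stage 1 (into S'): u₁ = (0.4947+0.475)/(1+0.4947×0.475) = 0.78519.
Stage 2 (into S): u = (0.78519+0.521)/(1+0.78519×0.521) = 0.92698, so the speed is 0.927c.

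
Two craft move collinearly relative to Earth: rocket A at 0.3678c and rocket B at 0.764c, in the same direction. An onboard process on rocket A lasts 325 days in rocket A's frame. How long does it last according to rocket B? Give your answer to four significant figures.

Speed of rocket A in rocket B's frame: u = (v_A − v_B)/(1 − v_A v_B/c²) = (0.3678 − 0.764)/(1 − 0.3678×0.764) = −0.3962/0.7190008 = −0.55104; |u| = 0.55104c.
At |u| = 0.55104c, γ = (1 − 0.303645)^(−1/2) = 1.1984.
Rocket A's interval is proper; time dilation gives Δt_B = γΔτ = 1.1984 × 325 days = 389.5 days.

389.5 days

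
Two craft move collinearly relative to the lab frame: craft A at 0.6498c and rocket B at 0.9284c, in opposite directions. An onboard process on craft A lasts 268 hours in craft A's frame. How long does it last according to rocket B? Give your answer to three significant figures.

1520 hours

Transform craft A's velocity into rocket B's frame: (0.6498 + 0.9284)/(1 + 0.6498·0.9284) = 1.5782/1.60327432, so the relative speed is 0.98436c.
γ for this relative speed: γ = 1/√(1 − 0.968965) = 5.6764.
Craft A's interval is proper; time dilation gives Δt_B = γΔτ = 5.6764 × 268 hours = 1520 hours.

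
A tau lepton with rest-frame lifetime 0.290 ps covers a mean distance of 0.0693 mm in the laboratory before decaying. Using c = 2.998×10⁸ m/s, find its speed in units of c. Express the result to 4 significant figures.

0.6233c

Lab distance = (lab lifetime)·v = γτ·βc, so βγ = d/(cτ) = 6.930×10^-5/(2.998×10⁸ × 2.900×10^-13) = 0.79708.
With βγ = 0.79708: γ² = 1 + (βγ)² = 1.635337, and β = (βγ)/γ = 0.79708/1.2788 = 0.6233.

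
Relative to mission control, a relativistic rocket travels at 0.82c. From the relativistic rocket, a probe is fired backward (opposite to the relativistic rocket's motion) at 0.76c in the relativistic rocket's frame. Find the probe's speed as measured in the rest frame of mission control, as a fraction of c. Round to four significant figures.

0.1592c

In units of c, u = (u' + v)/(1 + u'v) with u' = −0.76 and v = 0.82.
Numerator: −0.76 + 0.82 = 0.06. Denominator: 1 + (−0.76)(0.82) = 0.3768.
u = 0.06/0.3768 = 0.15924, so the speed is 0.1592c.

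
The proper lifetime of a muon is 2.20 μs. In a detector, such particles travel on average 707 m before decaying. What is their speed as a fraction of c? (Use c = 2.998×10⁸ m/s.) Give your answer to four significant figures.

Lab distance = (lab lifetime)·v = γτ·βc, so βγ = d/(cτ) = 707.0/(2.998×10⁸ × 2.200×10^-6) = 1.0719.
With βγ = 1.0719: γ² = 1 + (βγ)² = 2.14897, and β = (βγ)/γ = 1.0719/1.46594 = 0.7312.

0.7312c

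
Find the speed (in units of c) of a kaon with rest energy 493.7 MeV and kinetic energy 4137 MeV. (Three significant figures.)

0.994c

γ = 1 + K/(mc²) = 1 + 4137/493.7 = 9.3796.
β = √(1 − 1/γ²) = √(1 − 0.0113666) = √0.9886334 = 0.994.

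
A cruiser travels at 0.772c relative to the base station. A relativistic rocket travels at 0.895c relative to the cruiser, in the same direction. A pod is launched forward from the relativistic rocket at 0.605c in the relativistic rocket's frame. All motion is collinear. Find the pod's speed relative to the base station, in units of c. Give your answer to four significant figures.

0.9965c

Apply u = (u'+v)/(1+u'v) twice. Pod in the cruiser frame: (0.605+0.895)/(1+0.605·0.895) = 1.5/1.541475 = 0.97309c.
That velocity, transformed to the rest frame of the base station: (0.97309+0.772)/(1+0.97309·0.772) = 1.74509/1.75122548 = 0.9965c.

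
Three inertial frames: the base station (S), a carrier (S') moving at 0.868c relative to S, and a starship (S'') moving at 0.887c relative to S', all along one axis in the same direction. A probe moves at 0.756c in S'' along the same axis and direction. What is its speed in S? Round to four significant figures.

0.9988c

First combine the probe and starship (S''→S'): u₁ = (0.756 + 0.887)/(1 + 0.756×0.887) = 1.643/1.670572 = 0.9835.
Then combine with the carrier (S'→S): u = (0.9835 + 0.868)/(1 + 0.9835×0.868) = 1.8515/1.853678 = 0.99883.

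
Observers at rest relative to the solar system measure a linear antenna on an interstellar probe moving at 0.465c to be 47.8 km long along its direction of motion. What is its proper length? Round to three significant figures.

54.0 km

With β = 0.465, γ = 1/√(1 − 0.465²) = 1/√0.783775 = 1.1295.
Proper length: L₀ = γ·L = 1.1295 × 47.8 = 54.0 km.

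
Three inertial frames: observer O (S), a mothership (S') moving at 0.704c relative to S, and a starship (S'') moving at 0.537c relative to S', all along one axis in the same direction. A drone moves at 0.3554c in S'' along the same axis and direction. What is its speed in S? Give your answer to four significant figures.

Compose velocities in two stages. Stage 1 (into S'): u₁ = (0.3554+0.537)/(1+0.3554×0.537) = 0.74938.
Stage 2 (into S): u = (0.74938+0.704)/(1+0.74938×0.704) = 0.95144, so the speed is 0.9514c.

0.9514c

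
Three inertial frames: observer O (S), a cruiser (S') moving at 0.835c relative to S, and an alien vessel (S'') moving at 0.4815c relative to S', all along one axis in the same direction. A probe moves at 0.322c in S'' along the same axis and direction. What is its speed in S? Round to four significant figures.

First combine the probe and alien vessel (S''→S'): u₁ = (0.322 + 0.4815)/(1 + 0.322×0.4815) = 0.8035/1.155043 = 0.69565.
Then combine with the cruiser (S'→S): u = (0.69565 + 0.835)/(1 + 0.69565×0.835) = 1.53065/1.58086775 = 0.96823.

0.9682c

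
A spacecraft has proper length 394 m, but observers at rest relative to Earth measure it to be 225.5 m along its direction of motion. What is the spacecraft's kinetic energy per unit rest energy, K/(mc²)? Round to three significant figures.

From L = L₀/γ: γ = 394/225.5 = 1.74723.
K/(mc²) = γ − 1 = 1.74723 − 1 = 0.747.

0.747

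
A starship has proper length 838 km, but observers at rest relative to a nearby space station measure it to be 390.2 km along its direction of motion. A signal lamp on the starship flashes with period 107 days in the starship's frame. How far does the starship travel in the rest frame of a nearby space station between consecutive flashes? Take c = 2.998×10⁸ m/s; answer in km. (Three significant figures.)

From L = L₀/γ: γ = 838/390.2 = 2.14762.
β = √(1 − 1/γ²) = 0.88498. Lab-frame period = γτ = 2.14762×107 days = 229.8 days. Distance = βc × γτ = 0.88498 × 2.998×10⁸ m/s × 19854720 s = 5.2678×10^15 m = 5.27×10^12 km.

5.27×10^12 km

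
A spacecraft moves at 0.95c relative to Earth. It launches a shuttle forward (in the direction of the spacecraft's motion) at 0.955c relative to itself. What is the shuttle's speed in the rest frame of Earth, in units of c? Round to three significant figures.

0.999c

Relativistic velocity addition: u = (u' + v)/(1 + u'v/c²), with u' = 0.955c and v = 0.95c.
Numerator: 0.955 + 0.95 = 1.905. Denominator: 1 + (0.955)(0.95) = 1.90725.
u = 1.905/1.90725 = 0.99882, so the speed is 0.999c.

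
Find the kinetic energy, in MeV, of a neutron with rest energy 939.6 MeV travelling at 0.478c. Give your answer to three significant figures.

Lorentz factor: γ = (1 − 0.228484)^(−1/2) = 1.13849.
Kinetic energy: K = (γ − 1)mc² = (1.13849 − 1) × 939.6 MeV = 0.13849 × 939.6 = 130 MeV.

130 MeV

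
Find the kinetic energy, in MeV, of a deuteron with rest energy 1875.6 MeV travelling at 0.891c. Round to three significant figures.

2260 MeV

γ = 1/√(1 − β²) = 1/√(1 − 0.793881) = 1/√0.206119 = 1/0.454003 = 2.2026.
Kinetic energy: K = (γ − 1)mc² = (2.2026 − 1) × 1875.6 MeV = 1.2026 × 1875.6 = 2260 MeV.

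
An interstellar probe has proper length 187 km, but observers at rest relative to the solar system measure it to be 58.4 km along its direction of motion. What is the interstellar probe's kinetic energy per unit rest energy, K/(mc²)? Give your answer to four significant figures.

γ = L₀/L = 187/58.4 = 3.20205.
K/(mc²) = γ − 1 = 3.20205 − 1 = 2.202.

2.202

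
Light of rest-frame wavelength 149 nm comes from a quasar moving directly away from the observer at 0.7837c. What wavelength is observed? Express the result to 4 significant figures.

427.9 nm

Relativistic Doppler for wavelength: λ_obs = λ_src · √((1+β)/(1−β)).
With β = 0.7837: factor = √(1.7837/0.2163) = 2.8717.
λ_obs = 149 × 2.8717 = 427.9 nm.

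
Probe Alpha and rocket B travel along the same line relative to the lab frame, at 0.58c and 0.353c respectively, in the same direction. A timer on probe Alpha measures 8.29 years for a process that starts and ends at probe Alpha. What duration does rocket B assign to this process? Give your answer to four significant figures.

Speed of probe Alpha in rocket B's frame: u = (v_A − v_B)/(1 − v_A v_B/c²) = (0.58 − 0.353)/(1 − 0.58×0.353) = 0.227/0.79526 = 0.28544; |u| = 0.28544c.
At |u| = 0.28544c, γ = (1 − 0.081476)^(−1/2) = 1.0434.
Probe Alpha's interval is proper; time dilation gives Δt_B = γΔτ = 1.0434 × 8.29 years = 8.650 years.

8.650 years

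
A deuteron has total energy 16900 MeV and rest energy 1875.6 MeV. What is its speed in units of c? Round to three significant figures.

0.994c

γ = E/(mc²) = 16900/1875.6 = 9.0104.
β = √(1 − 1/γ²) = √(1 − 0.0123172) = √0.9876828 = 0.994.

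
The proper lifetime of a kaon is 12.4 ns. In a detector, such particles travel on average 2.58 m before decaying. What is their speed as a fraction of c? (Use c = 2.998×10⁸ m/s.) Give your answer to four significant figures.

0.5702c

Let x = d/(cτ) = 2.580 m / (2.998×10⁸ m/s × 1.240×10^-8 s) = 0.69401. Since d = βγcτ, x = βγ = β/√(1−β²).
Solving: β² = x²/(1+x²) = 0.48165/1.48165 = 0.325077, so β = 0.5702.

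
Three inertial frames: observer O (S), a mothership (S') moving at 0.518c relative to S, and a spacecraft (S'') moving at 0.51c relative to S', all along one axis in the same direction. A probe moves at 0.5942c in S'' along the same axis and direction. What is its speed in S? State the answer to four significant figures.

0.9489c

First combine the probe and spacecraft (S''→S'): u₁ = (0.5942 + 0.51)/(1 + 0.5942×0.51) = 1.1042/1.303042 = 0.8474.
Then combine with the mothership (S'→S): u = (0.8474 + 0.518)/(1 + 0.8474×0.518) = 1.3654/1.4389532 = 0.94888.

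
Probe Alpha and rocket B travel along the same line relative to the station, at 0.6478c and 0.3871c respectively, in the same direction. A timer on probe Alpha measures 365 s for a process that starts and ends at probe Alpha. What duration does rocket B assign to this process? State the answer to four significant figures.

Speed of probe Alpha in rocket B's frame: u = (v_A − v_B)/(1 − v_A v_B/c²) = (0.6478 − 0.3871)/(1 − 0.6478×0.3871) = 0.2607/0.74923662 = 0.34795; |u| = 0.34795c.
γ for this relative speed: γ = 1/√(1 − 0.121069) = 1.0667.
The clock on probe Alpha records proper time, so rocket B measures Δt = γΔτ = 1.0667 × 365 = 389.3 s.

389.3 s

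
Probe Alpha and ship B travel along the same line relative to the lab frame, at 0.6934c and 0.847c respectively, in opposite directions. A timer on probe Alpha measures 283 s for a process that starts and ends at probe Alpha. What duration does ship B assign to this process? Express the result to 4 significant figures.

Speed of probe Alpha in ship B's frame: u = (v_A + v_B)/(1 + v_A v_B/c²) = (0.6934 + 0.847)/(1 + 0.6934×0.847) = 1.5404/1.5873098 = 0.97045; |u| = 0.97045c.
γ for this relative speed: γ = 1/√(1 − 0.941773) = 4.1442.
Probe Alpha's interval is proper; time dilation gives Δt_B = γΔτ = 4.1442 × 283 s = 1173 s.

1173 s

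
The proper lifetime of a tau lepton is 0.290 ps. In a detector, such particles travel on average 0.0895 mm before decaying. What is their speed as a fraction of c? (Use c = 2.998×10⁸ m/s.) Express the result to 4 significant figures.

0.7173c

d = βγcτ ⇒ βγ = d/(cτ) = 8.950×10^-5 m / (8.6942×10^-5 m) = 1.0294.
β = (βγ)/√(1+(βγ)²) = 1.0294/√2.05966 = 0.7173.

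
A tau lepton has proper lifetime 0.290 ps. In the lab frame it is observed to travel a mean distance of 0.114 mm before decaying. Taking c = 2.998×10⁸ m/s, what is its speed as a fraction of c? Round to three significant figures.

0.795c

d = βγcτ ⇒ βγ = d/(cτ) = 1.140×10^-4 m / (8.6942×10^-5 m) = 1.3112.
β = (βγ)/√(1+(βγ)²) = 1.3112/√2.71925 = 0.795.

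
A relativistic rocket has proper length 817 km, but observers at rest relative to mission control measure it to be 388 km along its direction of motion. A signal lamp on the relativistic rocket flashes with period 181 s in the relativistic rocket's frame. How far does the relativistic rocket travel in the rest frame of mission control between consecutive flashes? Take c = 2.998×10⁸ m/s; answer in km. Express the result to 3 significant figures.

1.01×10^8 km

From L = L₀/γ: γ = 817/388 = 2.10567.
β = √(1 − 1/γ²) = 0.88004. Lab-frame period = γτ = 2.10567×181 s = 381.13 s. Distance = βc × γτ = 0.88004 × 2.998×10⁸ m/s × 381.13 s = 1.0056×10^11 m = 1.01×10^8 km.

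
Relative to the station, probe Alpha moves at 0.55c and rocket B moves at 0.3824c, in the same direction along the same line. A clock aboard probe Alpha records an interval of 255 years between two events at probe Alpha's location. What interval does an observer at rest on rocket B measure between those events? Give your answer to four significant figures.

260.9 years

Speed of probe Alpha in rocket B's frame: u = (v_A − v_B)/(1 − v_A v_B/c²) = (0.55 − 0.3824)/(1 − 0.55×0.3824) = 0.1676/0.78968 = 0.21224; |u| = 0.21224c.
At |u| = 0.21224c, γ = (1 − 0.0450458)^(−1/2) = 1.0233.
Probe Alpha's interval is proper; time dilation gives Δt_B = γΔτ = 1.0233 × 255 years = 260.9 years.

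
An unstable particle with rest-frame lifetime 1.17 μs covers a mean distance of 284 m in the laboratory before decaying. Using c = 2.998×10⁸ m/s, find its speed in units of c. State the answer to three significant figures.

Let x = d/(cτ) = 284.0 m / (2.998×10⁸ m/s × 1.170×10^-6 s) = 0.80966. Since d = βγcτ, x = βγ = β/√(1−β²).
Solving: β² = x²/(1+x²) = 0.655549/1.655549 = 0.395971, so β = 0.629.

0.629c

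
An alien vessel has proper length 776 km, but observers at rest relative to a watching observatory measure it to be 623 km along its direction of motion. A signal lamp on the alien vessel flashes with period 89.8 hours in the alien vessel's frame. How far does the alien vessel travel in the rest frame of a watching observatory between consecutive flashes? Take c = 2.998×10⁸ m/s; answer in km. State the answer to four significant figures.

From L = L₀/γ: γ = 776/623 = 1.24559.
β = √(1 − 1/γ²) = 0.5962. Lab-frame period = γτ = 1.24559×89.8 hours = 111.85 hours. Distance = βc × γτ = 0.5962 × 2.998×10⁸ m/s × 402660 s = 7.1972×10^13 m = 7.197×10^10 km.

7.197×10^10 km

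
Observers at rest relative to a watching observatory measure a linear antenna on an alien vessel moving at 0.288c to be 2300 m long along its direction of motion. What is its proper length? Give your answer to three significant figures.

2400 m

With β = 0.288, γ = 1/√(1 − 0.288²) = 1/√0.917056 = 1.0442.
Proper length: L₀ = γ·L = 1.0442 × 2300 = 2400 m.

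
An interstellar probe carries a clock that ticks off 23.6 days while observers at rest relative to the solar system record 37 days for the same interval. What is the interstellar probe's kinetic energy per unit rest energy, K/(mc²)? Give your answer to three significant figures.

0.568

From Δt = γΔτ: γ = 37/23.6 = 1.5678.
Since K = (γ−1)mc², K/(mc²) = 1.5678 − 1 = 0.568.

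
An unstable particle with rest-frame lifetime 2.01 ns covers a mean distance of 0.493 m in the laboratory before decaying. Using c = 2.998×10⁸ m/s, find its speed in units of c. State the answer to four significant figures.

0.6332c

d = βγcτ ⇒ βγ = d/(cτ) = 0.4930 m / (0.602598 m) = 0.81812.
β = (βγ)/√(1+(βγ)²) = 0.81812/√1.66932 = 0.6332.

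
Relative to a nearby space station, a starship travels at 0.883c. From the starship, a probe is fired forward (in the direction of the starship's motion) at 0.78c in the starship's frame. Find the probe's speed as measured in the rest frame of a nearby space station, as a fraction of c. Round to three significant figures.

Relativistic velocity addition: u = (u' + v)/(1 + u'v/c²), with u' = 0.78c and v = 0.883c.
Numerator: 0.78 + 0.883 = 1.663. Denominator: 1 + (0.78)(0.883) = 1.68874.
u = 1.663/1.68874 = 0.98476, so the speed is 0.985c.

0.985c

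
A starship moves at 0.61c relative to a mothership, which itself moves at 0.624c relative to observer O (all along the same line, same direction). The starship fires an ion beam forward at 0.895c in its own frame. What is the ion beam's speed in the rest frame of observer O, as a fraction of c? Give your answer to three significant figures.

Apply u = (u'+v)/(1+u'v) twice. Ion beam in the mothership frame: (0.895+0.61)/(1+0.895·0.61) = 1.505/1.54595 = 0.97351c.
That velocity, transformed to the rest frame of observer O: (0.97351+0.624)/(1+0.97351·0.624) = 1.59751/1.60747024 = 0.9938c.

0.994c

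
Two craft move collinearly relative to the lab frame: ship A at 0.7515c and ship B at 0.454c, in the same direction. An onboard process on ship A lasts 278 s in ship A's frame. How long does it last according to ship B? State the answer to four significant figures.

311.6 s

The velocity of ship A relative to ship B is (0.7515 − 0.454)c / (1 − 0.7515×0.454) = 0.45157c; relative speed 0.45157c.
γ for this relative speed: γ = 1/√(1 − 0.203915) = 1.1208.
The clock on ship A records proper time, so ship B measures Δt = γΔτ = 1.1208 × 278 = 311.6 s.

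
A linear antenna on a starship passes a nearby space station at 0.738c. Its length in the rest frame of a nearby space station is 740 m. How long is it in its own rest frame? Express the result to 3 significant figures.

1100 m

γ = 1/√(1 − β²) = 1/√(1 − 0.544644) = 1/√0.455356 = 1/0.674801 = 1.4819.
Proper length: L₀ = γ·L = 1.4819 × 740 = 1100 m.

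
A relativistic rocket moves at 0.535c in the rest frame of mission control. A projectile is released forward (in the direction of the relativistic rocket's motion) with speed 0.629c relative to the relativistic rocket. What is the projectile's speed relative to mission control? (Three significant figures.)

Relativistic velocity addition: u = (u' + v)/(1 + u'v/c²), with u' = 0.629c and v = 0.535c.
Numerator: 0.629 + 0.535 = 1.164. Denominator: 1 + (0.629)(0.535) = 1.336515.
u = 1.164/1.336515 = 0.87092, so the speed is 0.871c.

0.871c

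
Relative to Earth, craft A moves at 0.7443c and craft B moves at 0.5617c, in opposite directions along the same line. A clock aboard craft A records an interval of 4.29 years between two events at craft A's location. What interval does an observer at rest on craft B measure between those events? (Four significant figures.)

Speed of craft A in craft B's frame: u = (v_A + v_B)/(1 + v_A v_B/c²) = (0.7443 + 0.5617)/(1 + 0.7443×0.5617) = 1.306/1.41807331 = 0.92097; |u| = 0.92097c.
At |u| = 0.92097c, γ = (1 − 0.848186)^(−1/2) = 2.5665.
The clock on craft A records proper time, so craft B measures Δt = γΔτ = 2.5665 × 4.29 = 11.01 years.

11.01 years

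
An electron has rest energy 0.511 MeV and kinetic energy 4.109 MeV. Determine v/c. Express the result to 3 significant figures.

0.994

γ = 1 + K/(mc²) = 1 + 4.109/0.511 = 9.0411.
β = √(1 − 1/γ²) = √(1 − 0.0122337) = √0.9877663 = 0.994.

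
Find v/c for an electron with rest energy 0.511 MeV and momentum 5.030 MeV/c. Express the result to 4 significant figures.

0.9949

pc/(mc²) = 5.030/0.511 = 9.8434 = βγ = β/√(1−β²).
So β² = x²/(1 + x²) with x = 9.8434: x² = 96.8925, β² = 96.8925/97.8925 = 0.989785, β = 0.9949.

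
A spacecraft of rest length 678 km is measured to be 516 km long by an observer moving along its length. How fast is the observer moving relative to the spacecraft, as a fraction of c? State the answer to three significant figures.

Length contraction gives γ = L₀/L = 678/516 = 1.314.
β = √(1 − 1/γ²) = √0.420826 = 0.649.

0.649c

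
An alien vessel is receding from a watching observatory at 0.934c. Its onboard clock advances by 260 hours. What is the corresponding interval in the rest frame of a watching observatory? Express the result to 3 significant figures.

728 hours

γ = 1/√(1 − β²) = 1/√(1 − 0.872356) = 1/√0.127644 = 1/0.357273 = 2.799.
Time dilation: Δt = γ·Δτ = 2.799 × 260 = 728 hours.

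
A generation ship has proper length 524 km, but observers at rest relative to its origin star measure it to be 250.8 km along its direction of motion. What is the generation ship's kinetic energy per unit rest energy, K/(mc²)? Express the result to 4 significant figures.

1.089

From L = L₀/γ: γ = 524/250.8 = 2.08931.
Since K = (γ−1)mc², K/(mc²) = 2.08931 − 1 = 1.089.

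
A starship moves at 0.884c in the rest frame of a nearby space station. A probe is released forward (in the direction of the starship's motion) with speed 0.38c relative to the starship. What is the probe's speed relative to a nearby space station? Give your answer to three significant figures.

0.946c

Relativistic velocity addition: u = (u' + v)/(1 + u'v/c²), with u' = 0.38c and v = 0.884c.
Numerator: 0.38 + 0.884 = 1.264. Denominator: 1 + (0.38)(0.884) = 1.33592.
u = 1.264/1.33592 = 0.94616, so the speed is 0.946c.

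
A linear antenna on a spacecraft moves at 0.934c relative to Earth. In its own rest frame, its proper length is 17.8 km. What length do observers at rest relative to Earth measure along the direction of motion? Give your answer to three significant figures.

6.36 km

With β = 0.934, γ = 1/√(1 − 0.934²) = 1/√0.127644 = 2.799.
Along the direction of motion the measured length is L₀/γ = 17.8/2.799 = 6.36 km.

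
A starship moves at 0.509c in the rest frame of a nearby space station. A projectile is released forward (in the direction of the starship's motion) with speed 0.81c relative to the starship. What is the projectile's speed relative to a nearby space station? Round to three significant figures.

Relativistic velocity addition: u = (u' + v)/(1 + u'v/c²), with u' = 0.81c and v = 0.509c.
Numerator: 0.81 + 0.509 = 1.319. Denominator: 1 + (0.81)(0.509) = 1.41229.
u = 1.319/1.41229 = 0.93394, so the speed is 0.934c.

0.934c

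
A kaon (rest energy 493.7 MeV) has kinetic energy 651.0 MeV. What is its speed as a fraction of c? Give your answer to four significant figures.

K = (γ−1)mc², so γ = 1 + 651.0/493.7 = 2.3186.
Then v/c = √(1 − γ⁻²) = √(1 − 0.186015) = √0.813985 = 0.9022.

0.9022c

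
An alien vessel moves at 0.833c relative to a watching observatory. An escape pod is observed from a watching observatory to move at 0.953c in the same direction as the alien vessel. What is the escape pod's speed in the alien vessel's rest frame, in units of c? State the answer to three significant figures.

0.582c

Transform to the alien vessel's frame: u' = (u − v)/(1 − uv/c²).
u' = (0.953 − 0.833)/(1 − 0.953×0.833) = 0.12/0.206151 = 0.5821.
Speed in the alien vessel's frame: 0.582c (in the same direction).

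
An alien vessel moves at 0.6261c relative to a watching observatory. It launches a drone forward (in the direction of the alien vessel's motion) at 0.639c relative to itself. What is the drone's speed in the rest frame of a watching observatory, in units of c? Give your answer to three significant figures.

0.904c

In units of c, u = (u' + v)/(1 + u'v) with u' = 0.639 and v = 0.6261.
Numerator: 0.639 + 0.6261 = 1.2651. Denominator: 1 + (0.639)(0.6261) = 1.4000779.
u = 1.2651/1.4000779 = 0.90359, so the speed is 0.904c.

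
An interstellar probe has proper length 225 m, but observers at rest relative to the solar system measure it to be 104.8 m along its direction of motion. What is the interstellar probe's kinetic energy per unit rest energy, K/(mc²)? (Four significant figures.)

γ = L₀/L = 225/104.8 = 2.14695.
Since K = (γ−1)mc², K/(mc²) = 2.14695 − 1 = 1.147.

1.147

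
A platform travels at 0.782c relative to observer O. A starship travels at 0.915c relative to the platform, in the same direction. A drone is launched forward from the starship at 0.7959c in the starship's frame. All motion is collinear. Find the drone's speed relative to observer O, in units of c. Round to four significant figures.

Compose velocities in two stages. Stage 1 (into S'): u₁ = (0.7959+0.915)/(1+0.7959×0.915) = 0.98996.
Stage 2 (into S): u = (0.98996+0.782)/(1+0.98996×0.782) = 0.99877, so the speed is 0.9988c.

0.9988c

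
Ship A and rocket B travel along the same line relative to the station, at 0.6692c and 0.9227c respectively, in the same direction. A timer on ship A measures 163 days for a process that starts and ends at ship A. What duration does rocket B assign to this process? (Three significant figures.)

218 days

The velocity of ship A relative to rocket B is (0.6692 − 0.9227)c / (1 − 0.6692×0.9227) = −0.66269c; relative speed 0.66269c.
γ for this relative speed: γ = 1/√(1 − 0.439158) = 1.3353.
The clock on ship A records proper time, so rocket B measures Δt = γΔτ = 1.3353 × 163 = 218 days.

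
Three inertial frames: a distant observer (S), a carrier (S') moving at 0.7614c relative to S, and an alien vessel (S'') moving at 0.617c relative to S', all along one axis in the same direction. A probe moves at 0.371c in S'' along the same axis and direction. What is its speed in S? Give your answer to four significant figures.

0.9710c

First combine the probe and alien vessel (S''→S'): u₁ = (0.371 + 0.617)/(1 + 0.371×0.617) = 0.988/1.228907 = 0.80397.
Then combine with the carrier (S'→S): u = (0.80397 + 0.7614)/(1 + 0.80397×0.7614) = 1.56537/1.612142758 = 0.97099.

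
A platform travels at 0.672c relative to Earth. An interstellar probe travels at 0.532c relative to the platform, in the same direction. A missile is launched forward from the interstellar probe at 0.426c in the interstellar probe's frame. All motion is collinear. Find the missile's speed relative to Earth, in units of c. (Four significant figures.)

0.9529c

Compose velocities in two stages. Stage 1 (into S'): u₁ = (0.426+0.532)/(1+0.426×0.532) = 0.781.
Stage 2 (into S): u = (0.781+0.672)/(1+0.781×0.672) = 0.95289, so the speed is 0.9529c.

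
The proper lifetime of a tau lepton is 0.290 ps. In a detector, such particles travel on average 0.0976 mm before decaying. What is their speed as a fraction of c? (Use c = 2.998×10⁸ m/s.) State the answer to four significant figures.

0.7467c

Lab distance = (lab lifetime)·v = γτ·βc, so βγ = d/(cτ) = 9.760×10^-5/(2.998×10⁸ × 2.900×10^-13) = 1.1226.
With βγ = 1.1226: γ² = 1 + (βγ)² = 2.26023, and β = (βγ)/γ = 1.1226/1.50341 = 0.7467.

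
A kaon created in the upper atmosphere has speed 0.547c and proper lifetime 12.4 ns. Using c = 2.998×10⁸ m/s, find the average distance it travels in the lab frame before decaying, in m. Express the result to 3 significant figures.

2.43 m

γ = 1/√(1 − β²) = 1/√(1 − 0.299209) = 1/√0.700791 = 1/0.837133 = 1.1946.
Lab-frame lifetime: Δt = γτ = 1.1946 × 12.4 ns = 14.813 ns.
Distance: d = vΔt = 0.547 × 2.998×10⁸ m/s × 1.4813×10^-8 s = 2.43 m.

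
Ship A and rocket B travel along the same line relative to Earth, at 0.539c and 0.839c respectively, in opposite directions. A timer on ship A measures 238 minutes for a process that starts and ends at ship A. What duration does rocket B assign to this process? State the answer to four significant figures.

754.1 minutes

The velocity of ship A relative to rocket B is (0.539 + 0.839)c / (1 + 0.539×0.839) = 0.94889c; relative speed 0.94889c.
γ for this relative speed: γ = 1/√(1 − 0.900392) = 3.1685.
The clock on ship A records proper time, so rocket B measures Δt = γΔτ = 3.1685 × 238 = 754.1 minutes.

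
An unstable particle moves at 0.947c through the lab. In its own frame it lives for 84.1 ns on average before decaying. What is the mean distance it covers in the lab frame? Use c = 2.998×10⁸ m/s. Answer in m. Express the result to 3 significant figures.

Lorentz factor: γ = (1 − 0.896809)^(−1/2) = 3.113.
Lab-frame lifetime: Δt = γτ = 3.113 × 84.1 ns = 261.8 ns.
Distance: d = vΔt = 0.947 × 2.998×10⁸ m/s × 2.6180×10^-7 s = 74.3 m.

74.3 m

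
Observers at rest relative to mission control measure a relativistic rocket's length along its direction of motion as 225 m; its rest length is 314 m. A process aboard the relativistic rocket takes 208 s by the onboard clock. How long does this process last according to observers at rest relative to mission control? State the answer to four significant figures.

290.3 s

Length contraction gives γ = L₀/L = 314/225 = 1.39556.
Δt = γΔτ = 1.39556 × 208 = 290.3 s.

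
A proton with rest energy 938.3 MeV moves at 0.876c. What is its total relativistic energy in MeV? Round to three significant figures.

1950 MeV

γ = 1/√(1 − β²) = 1/√(1 − 0.767376) = 1/√0.232624 = 1/0.482311 = 2.0734.
Total energy: E = γmc² = 2.0734 × 938.3 MeV = 1950 MeV.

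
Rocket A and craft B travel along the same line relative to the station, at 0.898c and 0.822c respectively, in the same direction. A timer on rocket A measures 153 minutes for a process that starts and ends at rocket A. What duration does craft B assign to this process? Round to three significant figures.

Speed of rocket A in craft B's frame: u = (v_A − v_B)/(1 − v_A v_B/c²) = (0.898 − 0.822)/(1 − 0.898×0.822) = 0.076/0.261844 = 0.29025; |u| = 0.29025c.
At |u| = 0.29025c, γ = (1 − 0.0842451)^(−1/2) = 1.045.
The clock on rocket A records proper time, so craft B measures Δt = γΔτ = 1.045 × 153 = 160 minutes.

160 minutes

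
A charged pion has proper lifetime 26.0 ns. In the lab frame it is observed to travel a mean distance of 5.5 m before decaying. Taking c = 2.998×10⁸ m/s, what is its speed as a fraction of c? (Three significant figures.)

0.577c

Lab distance = (lab lifetime)·v = γτ·βc, so βγ = d/(cτ) = 5.500/(2.998×10⁸ × 2.600×10^-8) = 0.7056.
With βγ = 0.7056: γ² = 1 + (βγ)² = 1.497871, and β = (βγ)/γ = 0.7056/1.22388 = 0.577.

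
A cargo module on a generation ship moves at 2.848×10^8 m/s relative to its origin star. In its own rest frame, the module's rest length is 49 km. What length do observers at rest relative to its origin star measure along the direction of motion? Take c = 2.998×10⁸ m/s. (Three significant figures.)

15.3 km

β = v/c = (2.848×10^8 m/s)/(2.998×10⁸ m/s) = 0.949967.
With β = 0.949967, γ = 1/√(1 − 0.949967²) = 1/√0.0975627 = 3.2015.
Length contraction: L = L₀/γ = 49/3.2015 = 15.3 km.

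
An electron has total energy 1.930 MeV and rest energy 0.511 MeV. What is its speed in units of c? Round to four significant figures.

Total energy E = γmc² gives γ = 1.930/0.511 = 3.7769.
Hence β = √(1 − 1/γ²) = √(1 − 0.0701018) = √0.9298982 = 0.9643.

0.9643c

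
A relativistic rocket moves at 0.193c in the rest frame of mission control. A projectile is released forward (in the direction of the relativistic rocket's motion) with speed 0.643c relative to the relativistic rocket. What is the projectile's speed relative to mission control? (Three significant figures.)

0.744c

In units of c, u = (u' + v)/(1 + u'v) with u' = 0.643 and v = 0.193.
Numerator: 0.643 + 0.193 = 0.836. Denominator: 1 + (0.643)(0.193) = 1.124099.
u = 0.836/1.124099 = 0.74371, so the speed is 0.744c.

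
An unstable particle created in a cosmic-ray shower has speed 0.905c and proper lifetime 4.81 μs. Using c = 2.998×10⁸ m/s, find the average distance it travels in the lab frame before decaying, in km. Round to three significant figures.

3.07 km

γ = 1/√(1 − β²) = 1/√(1 − 0.819025) = 1/√0.180975 = 1/0.425412 = 2.3507.
Lab-frame lifetime: Δt = γτ = 2.3507 × 4.81 μs = 11.307 μs.
Distance: d = vΔt = 0.905 × 2.998×10⁸ m/s × 1.1307×10^-5 s = 3070 m = 3.07 km.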